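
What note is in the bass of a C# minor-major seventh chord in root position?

In root position the root is lowest. For C# minor-major seventh (C#–E–G#–B#) that is C#.

C#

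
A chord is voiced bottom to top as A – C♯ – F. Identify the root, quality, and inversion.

The pitch classes A, C#, F arrange in thirds as F–A–C#: an F augmented triad.
The lowest note is A, the third of the chord, so this is first inversion (figured bass 6).

F augmented, first inversion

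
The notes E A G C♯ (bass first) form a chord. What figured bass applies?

The notes E, A, G, C# stack in thirds as A–C#–E–G — an A dominant seventh chord. The bass E is the fifth, so this is second inversion: figured 4/3.

4/3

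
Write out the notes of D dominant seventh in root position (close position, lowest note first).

D, F#, A, C

D dominant seventh is D–F#–A–C. Root position puts the root (D) in the bass, with the remaining tones above: D, F#, A, C.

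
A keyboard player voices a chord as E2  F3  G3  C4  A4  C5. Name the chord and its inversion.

F major ninth, third inversion

Reducing to letter names: E, F, G, C, A. These stack in thirds as F–A–C–E–G — an F major ninth chord.
With the seventh (E) in the bass, the chord is in third inversion.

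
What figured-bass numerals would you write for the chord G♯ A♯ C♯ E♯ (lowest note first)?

4/2

The notes G#, A#, C#, E# stack in thirds as A#–C#–E#–G# — an A# minor seventh chord. The bass G# is the seventh, so this is third inversion: figured 4/2.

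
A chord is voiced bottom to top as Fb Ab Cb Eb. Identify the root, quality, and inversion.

Fb major seventh, root position

The pitch classes Fb, Ab, Cb, Eb arrange in thirds as Fb–Ab–Cb–Eb: an Fb major seventh chord.
The lowest note is Fb, the root of the chord, so this is root position (figured bass 7).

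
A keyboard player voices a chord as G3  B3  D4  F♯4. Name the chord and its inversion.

The pitch classes G, B, D, F# arrange in thirds as G–B–D–F#: a G major seventh chord.
G is the root of G major seventh; root in the bass means root position (figured bass 7).

G major seventh, root position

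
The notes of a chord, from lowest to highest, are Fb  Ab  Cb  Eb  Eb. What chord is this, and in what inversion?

The distinct note names are Fb, Ab, Cb, Eb. Stacked in thirds they read Fb–Ab–Cb–Eb, which is a major seventh chord on Fb.
With the root (Fb) in the bass, the chord is in root position (figured bass 7).

Fb major seventh, root position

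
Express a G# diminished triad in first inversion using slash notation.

First inversion of G# diminished has the third (B) in the bass. As a slash chord: G#dim/B.

G#dim/B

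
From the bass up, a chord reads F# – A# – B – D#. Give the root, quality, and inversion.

The distinct note names are F#, A#, B, D#. Stacked in thirds they read B–D#–F#–A#, which is a major seventh chord on B.
F# is the fifth of B major seventh; fifth in the bass means second inversion (figured bass 4/3).

B major seventh, second inversion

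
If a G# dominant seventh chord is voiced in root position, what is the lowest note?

G#

In root position the root is lowest. For G# dominant seventh (G#–B#–D#–F#) that is G#.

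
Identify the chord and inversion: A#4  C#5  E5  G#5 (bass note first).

A# half-diminished seventh, root position

Reducing to letter names: A#, C#, E, G#. These stack in thirds as A#–C#–E–G# — an A# half-diminished seventh chord.
A# is the root of A# half-diminished seventh; root in the bass means root position (figured bass 7).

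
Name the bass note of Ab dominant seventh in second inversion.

Eb

Ab dominant seventh is Ab–C–Eb–Gb. Second inversion places the fifth in the bass: Eb.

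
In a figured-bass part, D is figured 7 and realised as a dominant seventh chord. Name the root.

The figures 7 mean the root of the chord is in the bass. If D is the root of a dominant seventh chord, the root is D (chord tones D–F#–A–C).

D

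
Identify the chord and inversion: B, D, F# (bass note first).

The distinct note names are B, D, F#. Stacked in thirds they read B–D–F#, which is a minor triad on B.
B is the root of B minor; root in the bass means root position (figured bass 5/3).

B minor, root position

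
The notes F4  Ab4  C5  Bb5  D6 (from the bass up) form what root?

F, Ab, C, Bb, D are the tones of a Bb dominant ninth chord (Bb–D–F–Ab–C), making Bb the root.

Bb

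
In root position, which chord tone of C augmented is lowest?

The root of C augmented (C–E–G#) is C; that is the bass in root position.

C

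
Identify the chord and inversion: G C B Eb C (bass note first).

The pitch classes G, C, B, Eb arrange in thirds as C–Eb–G–B: a C minor-major seventh chord.
With the fifth (G) in the bass, the chord is in second inversion (figured bass 4/3).

C minor-major seventh, second inversion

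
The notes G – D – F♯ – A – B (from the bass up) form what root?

Reordering G, D, F#, A, B into stacked thirds gives G–B–D–F#–A; the bottom of that stack, G, is the root.

G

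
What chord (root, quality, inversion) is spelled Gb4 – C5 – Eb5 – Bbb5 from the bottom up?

C diminished seventh, second inversion

Reducing to letter names: Gb, C, Eb, Bbb. These stack in thirds as C–Eb–Gb–Bbb — a C diminished seventh chord.
With the fifth (Gb) in the bass, the chord is in second inversion (figured bass 4/3).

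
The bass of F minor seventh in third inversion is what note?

In third inversion the seventh is lowest. For F minor seventh (F–Ab–C–Eb) that is Eb.

Eb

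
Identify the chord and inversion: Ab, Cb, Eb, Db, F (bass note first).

Db dominant ninth, second inversion

Reducing to letter names: Ab, Cb, Eb, Db, F. These stack in thirds as Db–F–Ab–Cb–Eb — a Db dominant ninth chord.
With the fifth (Ab) in the bass, the chord is in second inversion.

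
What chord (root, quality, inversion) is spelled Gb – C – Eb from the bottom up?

The distinct note names are Gb, C, Eb. Stacked in thirds they read C–Eb–Gb, which is a diminished triad on C.
Gb is the fifth of C diminished; fifth in the bass means second inversion (figured bass 6/4).

C diminished, second inversion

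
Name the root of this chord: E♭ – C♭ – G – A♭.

Eb, Cb, G, Ab are the tones of an Ab minor-major seventh chord (Ab–Cb–Eb–G), making Ab the root.

Ab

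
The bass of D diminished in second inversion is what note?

In second inversion the fifth is lowest. For D diminished (D–F–Ab) that is Ab.

Ab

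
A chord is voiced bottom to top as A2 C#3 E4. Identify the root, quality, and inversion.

Reducing to letter names: A, C#, E. These stack in thirds as A–C#–E — an A major triad.
The lowest note is A, the root of the chord, so this is root position (figured bass 5/3).

A major, root position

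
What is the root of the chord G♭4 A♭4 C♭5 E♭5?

Ab

Reordering Gb, Ab, Cb, Eb into stacked thirds gives Ab–Cb–Eb–Gb; the bottom of that stack, Ab, is the root.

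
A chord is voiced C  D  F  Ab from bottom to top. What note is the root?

The distinct letter names are C, D, F, Ab. Arranged as a stack of thirds they read D–F–Ab–C, so D is the root (a D half-diminished seventh chord).

D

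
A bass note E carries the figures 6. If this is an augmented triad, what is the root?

C

The figures 6 mean the third of the chord is in the bass. If E is the third of an augmented triad, the root is C (chord tones C–E–G#).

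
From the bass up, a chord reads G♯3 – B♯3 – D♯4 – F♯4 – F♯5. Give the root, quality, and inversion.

The distinct note names are G#, B#, D#, F#. Stacked in thirds they read G#–B#–D#–F#, which is a dominant seventh chord on G#.
G# is the root of G# dominant seventh; root in the bass means root position (figured bass 7).

G# dominant seventh, root position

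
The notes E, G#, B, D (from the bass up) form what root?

The distinct letter names are E, G#, B, D. Arranged as a stack of thirds they read E–G#–B–D, so E is the root (an E dominant seventh chord).

E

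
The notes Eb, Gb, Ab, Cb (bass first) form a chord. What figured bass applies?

4/3

The notes Eb, Gb, Ab, Cb stack in thirds as Ab–Cb–Eb–Gb — an Ab minor seventh chord. The bass Eb is the fifth, so this is second inversion: figured 4/3.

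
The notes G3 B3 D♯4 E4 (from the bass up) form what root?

E

Reordering G, B, D#, E into stacked thirds gives E–G–B–D#; the bottom of that stack, E, is the root.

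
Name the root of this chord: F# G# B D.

G#

The distinct letter names are F#, G#, B, D. Arranged as a stack of thirds they read G#–B–D–F#, so G# is the root (a G# half-diminished seventh chord).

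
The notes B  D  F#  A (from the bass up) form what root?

B, D, F#, A are the tones of a B minor seventh chord (B–D–F#–A), making B the root.

B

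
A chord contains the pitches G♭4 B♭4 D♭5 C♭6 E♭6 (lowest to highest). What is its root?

The distinct letter names are Gb, Bb, Db, Cb, Eb. Arranged as a stack of thirds they read Cb–Eb–Gb–Bb–Db, so Cb is the root (a Cb major ninth chord).

Cb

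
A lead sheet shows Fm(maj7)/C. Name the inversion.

second inversion

Fm(maj7)/C means F minor-major seventh with C in the bass. C is the fifth of F minor-major seventh (F–Ab–C–E), so this is second inversion.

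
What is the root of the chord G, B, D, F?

G

Reordering G, B, D, F into stacked thirds gives G–B–D–F; the bottom of that stack, G, is the root.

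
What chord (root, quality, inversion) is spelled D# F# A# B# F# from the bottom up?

B# half-diminished seventh, first inversion

The distinct note names are D#, F#, A#, B#. Stacked in thirds they read B#–D#–F#–A#, which is a half-diminished seventh chord on B#.
The lowest note is D#, the third of the chord, so this is first inversion (figured bass 6/5).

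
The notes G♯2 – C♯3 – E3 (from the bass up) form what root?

C#

Reordering G#, C#, E into stacked thirds gives C#–E–G#; the bottom of that stack, C#, is the root.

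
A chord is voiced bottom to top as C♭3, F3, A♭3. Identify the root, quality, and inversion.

The distinct note names are Cb, F, Ab. Stacked in thirds they read F–Ab–Cb, which is a diminished triad on F.
The lowest note is Cb, the fifth of the chord, so this is second inversion (figured bass 6/4).

F diminished, second inversion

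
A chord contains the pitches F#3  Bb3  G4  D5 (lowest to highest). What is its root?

G

F#, Bb, G, D are the tones of a G minor-major seventh chord (G–Bb–D–F#), making G the root.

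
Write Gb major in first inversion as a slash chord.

First inversion of Gb major has the third (Bb) in the bass. As a slash chord: Gb/Bb.

Gb/Bb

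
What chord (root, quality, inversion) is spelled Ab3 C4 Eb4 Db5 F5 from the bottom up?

The distinct note names are Ab, C, Eb, Db, F. Stacked in thirds they read Db–F–Ab–C–Eb, which is a major ninth chord on Db.
The lowest note is Ab, the fifth of the chord, so this is second inversion.

Db major ninth, second inversion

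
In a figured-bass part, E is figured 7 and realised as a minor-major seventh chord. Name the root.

E

The figures 7 mean the root of the chord is in the bass. If E is the root of a minor-major seventh chord, the root is E (chord tones E–G–B–D#).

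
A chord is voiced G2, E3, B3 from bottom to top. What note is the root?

The distinct letter names are G, E, B. Arranged as a stack of thirds they read E–G–B, so E is the root (an E minor triad).

E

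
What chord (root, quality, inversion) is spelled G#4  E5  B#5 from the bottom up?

E augmented, first inversion

Reducing to letter names: G#, E, B#. These stack in thirds as E–G#–B# — an E augmented triad.
G# is the third of E augmented; third in the bass means first inversion (figured bass 6).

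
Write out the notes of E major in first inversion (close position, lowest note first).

G#, B, E

The chord tones are E–G#–B. With the third (G#) lowest for first inversion: G#, B, E.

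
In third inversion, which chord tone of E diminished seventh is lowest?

Db

In third inversion the seventh is lowest. For E diminished seventh (E–G–Bb–Db) that is Db.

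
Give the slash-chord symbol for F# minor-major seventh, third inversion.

Third inversion of F# minor-major seventh has the seventh (E#) in the bass. As a slash chord: F#m(maj7)/E#.

F#m(maj7)/E#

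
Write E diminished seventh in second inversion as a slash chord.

Second inversion of E diminished seventh has the fifth (Bb) in the bass. As a slash chord: Edim7/Bb.

Edim7/Bb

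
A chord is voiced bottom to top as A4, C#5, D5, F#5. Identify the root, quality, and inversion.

D major seventh, second inversion

The pitch classes A, C#, D, F# arrange in thirds as D–F#–A–C#: a D major seventh chord.
A is the fifth of D major seventh; fifth in the bass means second inversion (figured bass 4/3).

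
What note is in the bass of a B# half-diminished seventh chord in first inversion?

The third of B# half-diminished seventh (B#–D#–F#–A#) is D#; that is the bass in first inversion.

D#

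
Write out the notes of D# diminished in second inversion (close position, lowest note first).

A, D#, F#

The chord tones are D#–F#–A. With the fifth (A) lowest for second inversion: A, D#, F#.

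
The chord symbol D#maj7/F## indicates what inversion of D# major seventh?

D#maj7/F## means D# major seventh with F## in the bass. F## is the third of D# major seventh (D#–F##–A#–C##), so this is first inversion.

first inversion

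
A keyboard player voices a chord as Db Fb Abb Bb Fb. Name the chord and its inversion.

Bb diminished seventh, first inversion

The pitch classes Db, Fb, Abb, Bb arrange in thirds as Bb–Db–Fb–Abb: a Bb diminished seventh chord.
With the third (Db) in the bass, the chord is in first inversion (figured bass 6/5).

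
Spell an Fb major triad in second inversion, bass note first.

Spelling Fb major: Fb–Ab–Cb. In second inversion the fifth is bass, giving Cb, Fb, Ab from the bottom.

Cb, Fb, Ab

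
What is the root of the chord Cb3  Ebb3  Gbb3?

Cb

The distinct letter names are Cb, Ebb, Gbb. Arranged as a stack of thirds they read Cb–Ebb–Gbb, so Cb is the root (a Cb diminished triad).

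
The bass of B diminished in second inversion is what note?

F

B diminished is B–D–F. Second inversion places the fifth in the bass: F.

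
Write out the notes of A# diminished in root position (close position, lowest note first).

The chord tones are A#–C#–E. With the root (A#) lowest for root position: A#, C#, E.

A#, C#, E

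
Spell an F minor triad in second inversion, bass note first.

C, F, Ab

F minor is F–Ab–C. Second inversion puts the fifth (C) in the bass, with the remaining tones above: C, F, Ab.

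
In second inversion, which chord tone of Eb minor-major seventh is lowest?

Eb minor-major seventh is Eb–Gb–Bb–D. Second inversion places the fifth in the bass: Bb.

Bb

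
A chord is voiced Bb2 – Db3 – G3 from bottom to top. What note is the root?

Reordering Bb, Db, G into stacked thirds gives G–Bb–Db; the bottom of that stack, G, is the root.

G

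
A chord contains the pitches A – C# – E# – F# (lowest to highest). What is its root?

A, C#, E#, F# are the tones of an F# minor-major seventh chord (F#–A–C#–E#), making F# the root.

F#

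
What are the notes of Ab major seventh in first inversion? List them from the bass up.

Ab major seventh is Ab–C–Eb–G. First inversion puts the third (C) in the bass, with the remaining tones above: C, Eb, G, Ab.

C, Eb, G, Ab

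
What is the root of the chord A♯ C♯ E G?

A#

A#, C#, E, G are the tones of an A# diminished seventh chord (A#–C#–E–G), making A# the root.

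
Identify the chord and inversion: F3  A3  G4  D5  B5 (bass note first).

G dominant ninth, third inversion

The distinct note names are F, A, G, D, B. Stacked in thirds they read G–B–D–F–A, which is a dominant ninth chord on G.
The lowest note is F, the seventh of the chord, so this is third inversion.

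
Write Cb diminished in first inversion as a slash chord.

Cbdim/Ebb

First inversion of Cb diminished has the third (Ebb) in the bass. As a slash chord: Cbdim/Ebb.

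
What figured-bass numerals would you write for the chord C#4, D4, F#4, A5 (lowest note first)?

The notes C#, D, F#, A stack in thirds as D–F#–A–C# — a D major seventh chord. The bass C# is the seventh, so this is third inversion: figured 4/2.

4/2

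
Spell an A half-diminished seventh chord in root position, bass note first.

Spelling A half-diminished seventh: A–C–Eb–G. In root position the root is bass, giving A, C, Eb, G from the bottom.

A, C, Eb, G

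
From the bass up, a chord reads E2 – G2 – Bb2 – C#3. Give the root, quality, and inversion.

Reducing to letter names: E, G, Bb, C#. These stack in thirds as C#–E–G–Bb — a C# diminished seventh chord.
With the third (E) in the bass, the chord is in first inversion (figured bass 6/5).

C# diminished seventh, first inversion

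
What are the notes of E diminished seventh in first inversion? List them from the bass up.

G, Bb, Db, E

E diminished seventh is E–G–Bb–Db. First inversion puts the third (G) in the bass, with the remaining tones above: G, Bb, Db, E.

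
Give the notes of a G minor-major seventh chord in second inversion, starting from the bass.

G minor-major seventh is G–Bb–D–F#. Second inversion puts the fifth (D) in the bass, with the remaining tones above: D, F#, G, Bb.

D, F#, G, Bb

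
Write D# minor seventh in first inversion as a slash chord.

D#m7/F#

First inversion of D# minor seventh has the third (F#) in the bass. As a slash chord: D#m7/F#.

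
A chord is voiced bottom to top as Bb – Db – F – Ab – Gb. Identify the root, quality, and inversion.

Gb major ninth, first inversion

The distinct note names are Bb, Db, F, Ab, Gb. Stacked in thirds they read Gb–Bb–Db–F–Ab, which is a major ninth chord on Gb.
Bb is the third of Gb major ninth; third in the bass means first inversion.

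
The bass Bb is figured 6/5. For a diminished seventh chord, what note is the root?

G

The figures 6/5 mean the third of the chord is in the bass. If Bb is the third of a diminished seventh chord, the root is G (chord tones G–Bb–Db–Fb).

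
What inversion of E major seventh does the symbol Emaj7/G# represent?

first inversion

Emaj7/G# means E major seventh with G# in the bass. G# is the third of E major seventh (E–G#–B–D#), so this is first inversion.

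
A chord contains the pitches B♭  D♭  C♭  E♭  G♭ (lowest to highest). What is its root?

Reordering Bb, Db, Cb, Eb, Gb into stacked thirds gives Cb–Eb–Gb–Bb–Db; the bottom of that stack, Cb, is the root.

Cb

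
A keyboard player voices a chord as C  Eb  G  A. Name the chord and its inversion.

A half-diminished seventh, first inversion

The distinct note names are C, Eb, G, A. Stacked in thirds they read A–C–Eb–G, which is a half-diminished seventh chord on A.
The lowest note is C, the third of the chord, so this is first inversion (figured bass 6/5).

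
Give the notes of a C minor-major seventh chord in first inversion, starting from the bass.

C minor-major seventh is C–Eb–G–B. First inversion puts the third (Eb) in the bass, with the remaining tones above: Eb, G, B, C.

Eb, G, B, C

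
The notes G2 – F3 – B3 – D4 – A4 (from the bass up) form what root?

The distinct letter names are G, F, B, D, A. Arranged as a stack of thirds they read G–B–D–F–A, so G is the root (a G dominant ninth chord).

G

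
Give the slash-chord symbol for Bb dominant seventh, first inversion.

Bb7/D

First inversion of Bb dominant seventh has the third (D) in the bass. As a slash chord: Bb7/D.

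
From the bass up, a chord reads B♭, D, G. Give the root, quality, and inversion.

The pitch classes Bb, D, G arrange in thirds as G–Bb–D: a G minor triad.
With the third (Bb) in the bass, the chord is in first inversion (figured bass 6).

G minor, first inversion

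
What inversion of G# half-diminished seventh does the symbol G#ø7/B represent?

G#ø7/B means G# half-diminished seventh with B in the bass. B is the third of G# half-diminished seventh (G#–B–D–F#), so this is first inversion.

first inversion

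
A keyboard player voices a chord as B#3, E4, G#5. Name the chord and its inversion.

E augmented, second inversion

Reducing to letter names: B#, E, G#. These stack in thirds as E–G#–B# — an E augmented triad.
With the fifth (B#) in the bass, the chord is in second inversion (figured bass 6/4).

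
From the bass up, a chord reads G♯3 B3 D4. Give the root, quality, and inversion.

The distinct note names are G#, B, D. Stacked in thirds they read G#–B–D, which is a diminished triad on G#.
The lowest note is G#, the root of the chord, so this is root position (figured bass 5/3).

G# diminished, root position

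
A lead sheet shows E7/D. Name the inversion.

third inversion

E7/D means E dominant seventh with D in the bass. D is the seventh of E dominant seventh (E–G#–B–D), so this is third inversion.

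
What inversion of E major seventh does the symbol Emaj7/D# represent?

Emaj7/D# means E major seventh with D# in the bass. D# is the seventh of E major seventh (E–G#–B–D#), so this is third inversion.

third inversion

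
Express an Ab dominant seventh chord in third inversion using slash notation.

Third inversion of Ab dominant seventh has the seventh (Gb) in the bass. As a slash chord: Ab7/Gb.

Ab7/Gb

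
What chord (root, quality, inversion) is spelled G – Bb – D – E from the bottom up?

Reducing to letter names: G, Bb, D, E. These stack in thirds as E–G–Bb–D — an E half-diminished seventh chord.
The lowest note is G, the third of the chord, so this is first inversion (figured bass 6/5).

E half-diminished seventh, first inversion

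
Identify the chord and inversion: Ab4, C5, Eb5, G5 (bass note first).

Ab major seventh, root position

The distinct note names are Ab, C, Eb, G. Stacked in thirds they read Ab–C–Eb–G, which is a major seventh chord on Ab.
With the root (Ab) in the bass, the chord is in root position (figured bass 7).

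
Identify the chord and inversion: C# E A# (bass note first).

The distinct note names are C#, E, A#. Stacked in thirds they read A#–C#–E, which is a diminished triad on A#.
With the third (C#) in the bass, the chord is in first inversion (figured bass 6).

A# diminished, first inversion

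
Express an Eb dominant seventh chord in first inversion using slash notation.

First inversion of Eb dominant seventh has the third (G) in the bass. As a slash chord: Eb7/G.

Eb7/G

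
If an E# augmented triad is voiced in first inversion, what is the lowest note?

G##

E# augmented is E#–G##–B##. First inversion places the third in the bass: G##.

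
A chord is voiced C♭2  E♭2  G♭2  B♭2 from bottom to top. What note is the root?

Cb, Eb, Gb, Bb are the tones of a Cb major seventh chord (Cb–Eb–Gb–Bb), making Cb the root.

Cb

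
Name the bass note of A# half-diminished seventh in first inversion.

C#

A# half-diminished seventh is A#–C#–E–G#. First inversion places the third in the bass: C#.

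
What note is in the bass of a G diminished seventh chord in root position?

G

G diminished seventh is G–Bb–Db–Fb. Root position places the root in the bass: G.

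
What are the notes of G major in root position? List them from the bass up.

G, B, D

The chord tones are G–B–D. With the root (G) lowest for root position: G, B, D.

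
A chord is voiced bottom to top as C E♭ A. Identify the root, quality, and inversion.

The pitch classes C, Eb, A arrange in thirds as A–C–Eb: an A diminished triad.
With the third (C) in the bass, the chord is in first inversion (figured bass 6).

A diminished, first inversion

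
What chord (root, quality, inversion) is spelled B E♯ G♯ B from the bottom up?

E# diminished, second inversion

Reducing to letter names: B, E#, G#. These stack in thirds as E#–G#–B — an E# diminished triad.
The lowest note is B, the fifth of the chord, so this is second inversion (figured bass 6/4).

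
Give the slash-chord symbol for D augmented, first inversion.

First inversion of D augmented has the third (F#) in the bass. As a slash chord: Daug/F#.

Daug/F#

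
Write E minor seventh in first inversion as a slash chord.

First inversion of E minor seventh has the third (G) in the bass. As a slash chord: Em7/G.

Em7/G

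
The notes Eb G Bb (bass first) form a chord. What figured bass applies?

The notes Eb, G, Bb stack in thirds as Eb–G–Bb — an Eb major triad. The bass Eb is the root, so this is root position: figured 5/3.

5/3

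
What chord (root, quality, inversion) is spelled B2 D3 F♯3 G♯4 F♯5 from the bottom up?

The pitch classes B, D, F#, G# arrange in thirds as G#–B–D–F#: a G# half-diminished seventh chord.
The lowest note is B, the third of the chord, so this is first inversion (figured bass 6/5).

G# half-diminished seventh, first inversion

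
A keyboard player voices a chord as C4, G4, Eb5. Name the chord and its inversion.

C minor, root position

Reducing to letter names: C, G, Eb. These stack in thirds as C–Eb–G — a C minor triad.
C is the root of C minor; root in the bass means root position (figured bass 5/3).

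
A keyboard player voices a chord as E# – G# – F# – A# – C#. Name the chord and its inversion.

Reducing to letter names: E#, G#, F#, A#, C#. These stack in thirds as F#–A#–C#–E#–G# — an F# major ninth chord.
The lowest note is E#, the seventh of the chord, so this is third inversion.

F# major ninth, third inversion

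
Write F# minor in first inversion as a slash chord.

First inversion of F# minor has the third (A) in the bass. As a slash chord: F#m/A.

F#m/A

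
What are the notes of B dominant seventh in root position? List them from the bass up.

B, D#, F#, A

Spelling B dominant seventh: B–D#–F#–A. In root position the root is bass, giving B, D#, F#, A from the bottom.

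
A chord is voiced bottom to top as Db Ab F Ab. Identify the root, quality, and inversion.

Db major, root position

The distinct note names are Db, Ab, F. Stacked in thirds they read Db–F–Ab, which is a major triad on Db.
Db is the root of Db major; root in the bass means root position (figured bass 5/3).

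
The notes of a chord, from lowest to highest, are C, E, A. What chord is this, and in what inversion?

The pitch classes C, E, A arrange in thirds as A–C–E: an A minor triad.
C is the third of A minor; third in the bass means first inversion (figured bass 6).

A minor, first inversion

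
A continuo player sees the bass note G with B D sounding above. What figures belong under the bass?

5/3

The notes G, B, D stack in thirds as G–B–D — a G major triad. The bass G is the root, so this is root position: figured 5/3.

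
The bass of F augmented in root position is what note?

F

In root position the root is lowest. For F augmented (F–A–C#) that is F.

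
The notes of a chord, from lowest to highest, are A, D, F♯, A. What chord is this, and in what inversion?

The distinct note names are A, D, F#. Stacked in thirds they read D–F#–A, which is a major triad on D.
With the fifth (A) in the bass, the chord is in second inversion (figured bass 6/4).

D major, second inversion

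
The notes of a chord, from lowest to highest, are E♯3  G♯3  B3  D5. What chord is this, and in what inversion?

E# diminished seventh, root position

Reducing to letter names: E#, G#, B, D. These stack in thirds as E#–G#–B–D — an E# diminished seventh chord.
E# is the root of E# diminished seventh; root in the bass means root position (figured bass 7).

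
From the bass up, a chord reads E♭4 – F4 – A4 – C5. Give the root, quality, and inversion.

F dominant seventh, third inversion

Reducing to letter names: Eb, F, A, C. These stack in thirds as F–A–C–Eb — an F dominant seventh chord.
The lowest note is Eb, the seventh of the chord, so this is third inversion (figured bass 4/2).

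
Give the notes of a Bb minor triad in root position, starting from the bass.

Bb, Db, F

The chord tones are Bb–Db–F. With the root (Bb) lowest for root position: Bb, Db, F.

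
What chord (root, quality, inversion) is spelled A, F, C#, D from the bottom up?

D minor-major seventh, second inversion

Reducing to letter names: A, F, C#, D. These stack in thirds as D–F–A–C# — a D minor-major seventh chord.
With the fifth (A) in the bass, the chord is in second inversion (figured bass 4/3).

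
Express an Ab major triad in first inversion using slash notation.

AbM/C

First inversion of Ab major has the third (C) in the bass. As a slash chord: AbM/C.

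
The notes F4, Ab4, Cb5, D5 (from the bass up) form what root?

Reordering F, Ab, Cb, D into stacked thirds gives D–F–Ab–Cb; the bottom of that stack, D, is the root.

D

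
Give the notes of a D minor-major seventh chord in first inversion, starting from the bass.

F, A, C#, D

The chord tones are D–F–A–C#. With the third (F) lowest for first inversion: F, A, C#, D.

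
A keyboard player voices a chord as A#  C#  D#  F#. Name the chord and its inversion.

The distinct note names are A#, C#, D#, F#. Stacked in thirds they read D#–F#–A#–C#, which is a minor seventh chord on D#.
The lowest note is A#, the fifth of the chord, so this is second inversion (figured bass 4/3).

D# minor seventh, second inversion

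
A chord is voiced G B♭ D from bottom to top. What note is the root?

G, Bb, D are the tones of a G minor triad (G–Bb–D), making G the root.

G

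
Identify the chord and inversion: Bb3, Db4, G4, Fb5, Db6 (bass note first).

The pitch classes Bb, Db, G, Fb arrange in thirds as G–Bb–Db–Fb: a G diminished seventh chord.
With the third (Bb) in the bass, the chord is in first inversion (figured bass 6/5).

G diminished seventh, first inversion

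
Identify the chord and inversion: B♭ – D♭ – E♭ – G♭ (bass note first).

The distinct note names are Bb, Db, Eb, Gb. Stacked in thirds they read Eb–Gb–Bb–Db, which is a minor seventh chord on Eb.
Bb is the fifth of Eb minor seventh; fifth in the bass means second inversion (figured bass 4/3).

Eb minor seventh, second inversion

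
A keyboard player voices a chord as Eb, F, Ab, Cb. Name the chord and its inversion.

The distinct note names are Eb, F, Ab, Cb. Stacked in thirds they read F–Ab–Cb–Eb, which is a half-diminished seventh chord on F.
Eb is the seventh of F half-diminished seventh; seventh in the bass means third inversion (figured bass 4/2).

F half-diminished seventh, third inversion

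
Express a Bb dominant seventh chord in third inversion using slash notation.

Third inversion of Bb dominant seventh has the seventh (Ab) in the bass. As a slash chord: Bb7/Ab.

Bb7/Ab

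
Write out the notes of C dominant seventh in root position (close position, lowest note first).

Spelling C dominant seventh: C–E–G–Bb. In root position the root is bass, giving C, E, G, Bb from the bottom.

C, E, G, Bb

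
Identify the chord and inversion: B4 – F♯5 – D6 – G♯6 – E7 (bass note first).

Reducing to letter names: B, F#, D, G#, E. These stack in thirds as E–G#–B–D–F# — an E dominant ninth chord.
B is the fifth of E dominant ninth; fifth in the bass means second inversion.

E dominant ninth, second inversion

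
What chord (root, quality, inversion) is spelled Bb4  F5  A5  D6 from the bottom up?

The distinct note names are Bb, F, A, D. Stacked in thirds they read Bb–D–F–A, which is a major seventh chord on Bb.
The lowest note is Bb, the root of the chord, so this is root position (figured bass 7).

Bb major seventh, root position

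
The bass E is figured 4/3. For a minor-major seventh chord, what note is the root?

A

The figures 4/3 mean the fifth of the chord is in the bass. If E is the fifth of a minor-major seventh chord, the root is A (chord tones A–C–E–G#).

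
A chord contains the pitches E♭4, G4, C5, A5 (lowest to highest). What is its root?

Eb, G, C, A are the tones of an A half-diminished seventh chord (A–C–Eb–G), making A the root.

A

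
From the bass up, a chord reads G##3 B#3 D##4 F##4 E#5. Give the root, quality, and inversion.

E# major ninth, first inversion

Reducing to letter names: G##, B#, D##, F##, E#. These stack in thirds as E#–G##–B#–D##–F## — an E# major ninth chord.
The lowest note is G##, the third of the chord, so this is first inversion.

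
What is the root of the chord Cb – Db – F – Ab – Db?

Db

Reordering Cb, Db, F, Ab into stacked thirds gives Db–F–Ab–Cb; the bottom of that stack, Db, is the root.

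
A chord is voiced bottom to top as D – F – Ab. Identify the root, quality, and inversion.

The distinct note names are D, F, Ab. Stacked in thirds they read D–F–Ab, which is a diminished triad on D.
D is the root of D diminished; root in the bass means root position (figured bass 5/3).

D diminished, root position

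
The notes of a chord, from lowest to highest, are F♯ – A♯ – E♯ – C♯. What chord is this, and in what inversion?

The distinct note names are F#, A#, E#, C#. Stacked in thirds they read F#–A#–C#–E#, which is a major seventh chord on F#.
F# is the root of F# major seventh; root in the bass means root position (figured bass 7).

F# major seventh, root position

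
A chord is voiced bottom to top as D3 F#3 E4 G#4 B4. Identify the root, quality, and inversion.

The pitch classes D, F#, E, G#, B arrange in thirds as E–G#–B–D–F#: an E dominant ninth chord.
The lowest note is D, the seventh of the chord, so this is third inversion.

E dominant ninth, third inversion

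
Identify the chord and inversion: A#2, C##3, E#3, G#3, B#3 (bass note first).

A# dominant ninth, root position

Reducing to letter names: A#, C##, E#, G#, B#. These stack in thirds as A#–C##–E#–G#–B# — an A# dominant ninth chord.
With the root (A#) in the bass, the chord is in root position.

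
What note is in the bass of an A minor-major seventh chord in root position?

A

A minor-major seventh is A–C–E–G#. Root position places the root in the bass: A.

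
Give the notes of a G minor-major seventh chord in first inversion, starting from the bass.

Bb, D, F#, G

The chord tones are G–Bb–D–F#. With the third (Bb) lowest for first inversion: Bb, D, F#, G.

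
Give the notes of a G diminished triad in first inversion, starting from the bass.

Spelling G diminished: G–Bb–Db. In first inversion the third is bass, giving Bb, Db, G from the bottom.

Bb, Db, G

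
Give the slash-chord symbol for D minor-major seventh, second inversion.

Dm(maj7)/A

Second inversion of D minor-major seventh has the fifth (A) in the bass. As a slash chord: Dm(maj7)/A.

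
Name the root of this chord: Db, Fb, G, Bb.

G

The distinct letter names are Db, Fb, G, Bb. Arranged as a stack of thirds they read G–Bb–Db–Fb, so G is the root (a G diminished seventh chord).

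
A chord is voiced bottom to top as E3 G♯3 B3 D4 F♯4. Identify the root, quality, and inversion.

E dominant ninth, root position

The pitch classes E, G#, B, D, F# arrange in thirds as E–G#–B–D–F#: an E dominant ninth chord.
The lowest note is E, the root of the chord, so this is root position.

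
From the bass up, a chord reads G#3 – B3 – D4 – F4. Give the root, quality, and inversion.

The pitch classes G#, B, D, F arrange in thirds as G#–B–D–F: a G# diminished seventh chord.
G# is the root of G# diminished seventh; root in the bass means root position (figured bass 7).

G# diminished seventh, root position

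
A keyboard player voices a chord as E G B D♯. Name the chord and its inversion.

E minor-major seventh, root position

Reducing to letter names: E, G, B, D#. These stack in thirds as E–G–B–D# — an E minor-major seventh chord.
The lowest note is E, the root of the chord, so this is root position (figured bass 7).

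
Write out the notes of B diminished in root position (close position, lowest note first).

B, D, F

B diminished is B–D–F. Root position puts the root (B) in the bass, with the remaining tones above: B, D, F.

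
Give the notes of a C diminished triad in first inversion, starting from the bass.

Spelling C diminished: C–Eb–Gb. In first inversion the third is bass, giving Eb, Gb, C from the bottom.

Eb, Gb, C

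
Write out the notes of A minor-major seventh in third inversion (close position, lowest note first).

A minor-major seventh is A–C–E–G#. Third inversion puts the seventh (G#) in the bass, with the remaining tones above: G#, A, C, E.

G#, A, C, E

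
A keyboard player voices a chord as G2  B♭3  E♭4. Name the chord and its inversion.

The distinct note names are G, Bb, Eb. Stacked in thirds they read Eb–G–Bb, which is a major triad on Eb.
With the third (G) in the bass, the chord is in first inversion (figured bass 6).

Eb major, first inversion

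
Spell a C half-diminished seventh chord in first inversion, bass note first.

Eb, Gb, Bb, C

Spelling C half-diminished seventh: C–Eb–Gb–Bb. In first inversion the third is bass, giving Eb, Gb, Bb, C from the bottom.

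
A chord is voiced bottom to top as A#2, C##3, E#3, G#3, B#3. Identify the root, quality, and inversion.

A# dominant ninth, root position

The distinct note names are A#, C##, E#, G#, B#. Stacked in thirds they read A#–C##–E#–G#–B#, which is a dominant ninth chord on A#.
With the root (A#) in the bass, the chord is in root position.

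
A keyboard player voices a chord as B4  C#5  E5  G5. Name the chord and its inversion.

C# half-diminished seventh, third inversion

Reducing to letter names: B, C#, E, G. These stack in thirds as C#–E–G–B — a C# half-diminished seventh chord.
The lowest note is B, the seventh of the chord, so this is third inversion (figured bass 4/2).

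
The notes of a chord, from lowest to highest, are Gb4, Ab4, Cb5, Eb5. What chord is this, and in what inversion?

The distinct note names are Gb, Ab, Cb, Eb. Stacked in thirds they read Ab–Cb–Eb–Gb, which is a minor seventh chord on Ab.
Gb is the seventh of Ab minor seventh; seventh in the bass means third inversion (figured bass 4/2).

Ab minor seventh, third inversion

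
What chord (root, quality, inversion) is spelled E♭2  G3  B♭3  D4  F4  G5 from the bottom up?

Eb major ninth, root position

Reducing to letter names: Eb, G, Bb, D, F. These stack in thirds as Eb–G–Bb–D–F — an Eb major ninth chord.
With the root (Eb) in the bass, the chord is in root position.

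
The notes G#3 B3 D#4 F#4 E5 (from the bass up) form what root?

The distinct letter names are G#, B, D#, F#, E. Arranged as a stack of thirds they read E–G#–B–D#–F#, so E is the root (an E major ninth chord).

E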